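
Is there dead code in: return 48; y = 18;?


statement follows a return and is unreachable
Dead: 'y = 18'


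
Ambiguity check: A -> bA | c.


right-linear, alternatives start with distinct terminals 'b' vs 'c': unique leftmost derivation
Unambiguous


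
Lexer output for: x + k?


Scan left to right, longest-match per lexeme
Tokens: ID(x), OP(+), ID(k)


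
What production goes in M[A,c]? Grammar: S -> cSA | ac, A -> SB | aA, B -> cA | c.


For [A, c]: 'c' ∈ FIRST(SB)
Entry: A -> SB


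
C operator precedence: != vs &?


'!=' is equality (level 6); '&' is bitwise AND (level 5)
Higher level binds tighter
'!=' has higher precedence than '&'


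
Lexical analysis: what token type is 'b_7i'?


Pattern: letter/underscore followed by alphanumerics, not a keyword
Type: IDENTIFIER


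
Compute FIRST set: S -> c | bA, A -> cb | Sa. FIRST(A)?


Per alternative of A: FIRST(cb) = {c}; FIRST(Sa) = {b, c}
FIRST(A) = {b, c}


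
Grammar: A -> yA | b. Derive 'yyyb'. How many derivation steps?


Derivation: A => yA => yyA => yyyA => yyyb
Steps: 4


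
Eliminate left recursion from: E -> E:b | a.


Left-recursive alternatives: E:b; non-recursive: a
Introduce E': E -> aE', E' -> :bE' | ε


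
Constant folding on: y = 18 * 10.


18 * 10 = 180 at compile time
Optimized: y = 180


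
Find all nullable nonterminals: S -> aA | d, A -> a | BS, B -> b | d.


A nonterminal is nullable iff some alternative derives ε (directly, or every symbol in it is nullable)
Nullable: {}


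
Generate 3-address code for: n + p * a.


Break into single-operator statements:
t1 = p * a
t2 = n + t1


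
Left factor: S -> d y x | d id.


Common prefix: 'd'
Factored: S -> d S', S' -> y x | id


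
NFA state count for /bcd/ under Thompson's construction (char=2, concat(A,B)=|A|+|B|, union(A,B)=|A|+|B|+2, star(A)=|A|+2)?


Syntax tree has 3 char leaf(s), 0 union(s), 0 star(s)
chars contribute 3×2 = 6; each union adds +2; each star adds +2
Total: 6 + 0 + 0 = 6 states


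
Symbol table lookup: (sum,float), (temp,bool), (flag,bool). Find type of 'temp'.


Lookup 'temp' → type bool


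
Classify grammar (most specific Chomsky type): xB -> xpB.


LHS has context (more than one symbol) and |LHS| ≤ |RHS|
Classification: Type 1 (Context-Sensitive)


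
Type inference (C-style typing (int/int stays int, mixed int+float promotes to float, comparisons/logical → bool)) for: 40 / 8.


Operand types: int / int
Rule: mixed int/float promotes to float; int/int stays int
Result type: int


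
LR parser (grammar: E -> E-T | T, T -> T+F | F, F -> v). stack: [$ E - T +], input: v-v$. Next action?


no handle; shift 'v'
Action: shift


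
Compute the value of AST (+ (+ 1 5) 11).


Evaluate inner: (+ 1 5) = 6
Evaluate root: (+ 6 11) = 17
Result: 17


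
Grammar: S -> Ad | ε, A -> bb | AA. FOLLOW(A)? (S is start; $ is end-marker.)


$ ∈ FOLLOW(S). For each A -> αBβ: add FIRST(β)\{ε} to FOLLOW(B); if β nullable, add FOLLOW(A).
FOLLOW(A) = {b, d}


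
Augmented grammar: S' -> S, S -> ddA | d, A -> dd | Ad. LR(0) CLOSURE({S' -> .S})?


Start: S' -> .S
For each item with dot before a nonterminal B, add B -> .γ for every B-production
Closure: [S' -> .S, S -> .ddA, S -> .d]


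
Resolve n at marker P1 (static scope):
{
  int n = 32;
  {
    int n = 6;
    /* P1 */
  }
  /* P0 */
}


n declared in the same block as P1
n = 6


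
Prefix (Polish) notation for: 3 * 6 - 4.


left-to-right (same/higher precedence on left): tree is (- (* 3 6) 4)
Prefix: - * 3 6 4


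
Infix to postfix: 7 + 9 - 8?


Left to right (same or higher precedence on left)
Postfix: 7 9 + 8 -


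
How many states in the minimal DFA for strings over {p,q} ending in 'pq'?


Track the longest suffix of input matching a prefix of 'pq': 3 classes (prefixes of length 0..2)
Minimal DFA: 3 states


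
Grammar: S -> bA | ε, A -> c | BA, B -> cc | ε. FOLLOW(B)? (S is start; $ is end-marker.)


$ ∈ FOLLOW(S). For each A -> αBβ: add FIRST(β)\{ε} to FOLLOW(B); if β nullable, add FOLLOW(A).
FOLLOW(B) = {c}


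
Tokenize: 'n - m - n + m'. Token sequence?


Scan left to right, longest-match per lexeme
Tokens: ID(n), OP(-), ID(m), OP(-), ID(n), OP(+), ID(m)


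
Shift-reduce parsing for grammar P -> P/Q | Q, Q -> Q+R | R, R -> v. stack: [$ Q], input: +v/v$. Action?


shift '+' to continue Q -> Q+R
Action: shift


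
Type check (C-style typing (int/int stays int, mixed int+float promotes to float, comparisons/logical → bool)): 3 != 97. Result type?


Operand types: int != int
Rule: comparison yields bool
Result type: bool


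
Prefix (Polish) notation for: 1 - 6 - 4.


left-to-right (same/higher precedence on left): tree is (- (- 1 6) 4)
Prefix: - - 1 6 4


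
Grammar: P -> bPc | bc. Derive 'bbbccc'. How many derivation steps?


Derivation: P => bPc => bbPcc => bbbccc
Steps: 3


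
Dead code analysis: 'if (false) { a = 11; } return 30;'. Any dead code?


condition is constant false, so the whole block is unreachable
Dead: 'if (false) { a = 11; }'


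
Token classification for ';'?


Pattern: delimiter/punctuation
Type: PUNCTUATION


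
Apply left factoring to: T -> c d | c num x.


Common prefix: 'c'
Factored: T -> c T', T' -> d | num x


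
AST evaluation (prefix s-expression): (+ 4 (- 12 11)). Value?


Evaluate inner: (- 12 11) = 1
Evaluate root: (+ 4 1) = 5
Result: 5


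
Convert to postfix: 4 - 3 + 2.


Left to right (same or higher precedence on left)
Postfix: 4 3 - 2 +


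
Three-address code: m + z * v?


Break into single-operator statements:
t1 = z * v
t2 = m + t1


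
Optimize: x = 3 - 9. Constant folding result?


3 - 9 = -6 at compile time
Optimized: x = -6


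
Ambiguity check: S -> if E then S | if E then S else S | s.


dangling else: 'if E then if E then s else s' parses two ways
Ambiguous


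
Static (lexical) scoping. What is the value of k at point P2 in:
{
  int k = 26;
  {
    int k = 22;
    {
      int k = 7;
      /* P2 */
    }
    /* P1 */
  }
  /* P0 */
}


k declared in the same block as P2
k = 7


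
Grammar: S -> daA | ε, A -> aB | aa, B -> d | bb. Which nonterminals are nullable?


A nonterminal is nullable iff some alternative derives ε (directly, or every symbol in it is nullable)
Nullable: {S}


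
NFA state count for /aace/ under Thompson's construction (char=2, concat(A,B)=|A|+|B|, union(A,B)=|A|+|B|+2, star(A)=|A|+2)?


Syntax tree has 4 char leaf(s), 0 union(s), 0 star(s)
chars contribute 4×2 = 8; each union adds +2; each star adds +2
Total: 8 + 0 + 0 = 8 states


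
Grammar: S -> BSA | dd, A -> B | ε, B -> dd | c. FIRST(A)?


Per alternative of A: FIRST(B) = {c, d}; FIRST(ε) = {ε}
FIRST(A) = {c, d, ε}


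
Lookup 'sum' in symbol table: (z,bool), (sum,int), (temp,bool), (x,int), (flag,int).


Lookup 'sum' → type int


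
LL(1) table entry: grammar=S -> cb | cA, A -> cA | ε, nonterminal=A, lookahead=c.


For [A, c]: 'c' ∈ FIRST(cA)
Entry: A -> cA


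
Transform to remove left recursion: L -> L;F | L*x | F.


Left-recursive alternatives: L;F, L*x; non-recursive: F
Introduce L': L -> FL', L' -> ;FL' | *xL' | ε


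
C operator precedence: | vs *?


'*' is multiplicative (level 10); '|' is bitwise OR (level 3)
Higher level binds tighter
'*' has higher precedence than '|'


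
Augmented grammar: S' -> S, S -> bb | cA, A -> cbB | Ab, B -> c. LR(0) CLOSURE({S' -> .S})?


Start: S' -> .S
For each item with dot before a nonterminal B, add B -> .γ for every B-production
Closure: [S' -> .S, S -> .bb, S -> .cA]


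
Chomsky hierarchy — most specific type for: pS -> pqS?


LHS has context (more than one symbol) and |LHS| ≤ |RHS|
Classification: Type 1 (Context-Sensitive)


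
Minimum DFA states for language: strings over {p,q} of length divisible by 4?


Track length mod 4: states 0..3, accept at 0
Minimal DFA: 4 states


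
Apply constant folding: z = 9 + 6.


9 + 6 = 15 at compile time
Optimized: z = 15


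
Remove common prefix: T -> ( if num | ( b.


Common prefix: '('
Factored: T -> ( T', T' -> if num | b


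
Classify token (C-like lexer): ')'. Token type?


Pattern: delimiter/punctuation
Type: PUNCTUATION


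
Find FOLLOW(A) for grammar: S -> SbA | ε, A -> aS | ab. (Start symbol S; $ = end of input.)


$ ∈ FOLLOW(S). For each A -> αBβ: add FIRST(β)\{ε} to FOLLOW(B); if β nullable, add FOLLOW(A).
FOLLOW(A) = {$, b}


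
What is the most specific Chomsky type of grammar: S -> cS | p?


Right-linear: every RHS is a terminal or a terminal followed by one nonterminal
Classification: Type 3 (Regular)


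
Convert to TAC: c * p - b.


Break into single-operator statements:
t1 = c * p
t2 = t1 - b


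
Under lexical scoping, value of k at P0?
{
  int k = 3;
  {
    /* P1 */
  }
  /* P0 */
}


k declared in the same block as P0
k = 3


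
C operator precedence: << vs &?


'<<' is shift (level 8); '&' is bitwise AND (level 5)
Higher level binds tighter
'<<' has higher precedence than '&'


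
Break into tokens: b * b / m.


Scan left to right, longest-match per lexeme
Tokens: ID(b), OP(*), ID(b), OP(/), ID(m)


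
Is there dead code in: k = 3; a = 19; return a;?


k is assigned but never read
Dead: 'k = 3'


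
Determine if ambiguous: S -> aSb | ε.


balanced a^n…b^n: each string has a unique parse
Unambiguous


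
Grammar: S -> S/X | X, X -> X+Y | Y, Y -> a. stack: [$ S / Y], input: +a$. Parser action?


'Y' (not preceded by X+) is the handle for X -> Y
Action: reduce (X -> Y)


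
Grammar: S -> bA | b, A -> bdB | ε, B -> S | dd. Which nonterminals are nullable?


A nonterminal is nullable iff some alternative derives ε (directly, or every symbol in it is nullable)
Nullable: {A}


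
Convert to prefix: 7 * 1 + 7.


left-to-right (same/higher precedence on left): tree is (+ (* 7 1) 7)
Prefix: + * 7 1 7


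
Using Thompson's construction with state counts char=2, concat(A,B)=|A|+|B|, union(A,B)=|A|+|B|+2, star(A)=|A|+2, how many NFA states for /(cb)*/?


Syntax tree has 2 char leaf(s), 0 union(s), 1 star(s)
chars contribute 2×2 = 4; each union adds +2; each star adds +2
Total: 4 + 0 + 2 = 6 states


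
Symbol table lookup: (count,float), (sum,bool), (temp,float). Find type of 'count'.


Lookup 'count' → type float


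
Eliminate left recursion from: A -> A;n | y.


Left-recursive alternatives: A;n; non-recursive: y
Introduce A': A -> yA', A' -> ;nA' | ε


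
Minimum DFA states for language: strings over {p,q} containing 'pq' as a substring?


KMP-style automaton: 2 progress states + 1 absorbing accept = 3
Minimal DFA: 3 states


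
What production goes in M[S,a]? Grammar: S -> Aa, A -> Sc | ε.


For [S, a]: 'a' ∈ FIRST(Aa)
Entry: S -> Aa


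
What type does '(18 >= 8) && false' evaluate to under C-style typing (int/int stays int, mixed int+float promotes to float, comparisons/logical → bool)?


Operand types: bool && bool
Rule: logical operators take bool operands and yield bool
Result type: bool


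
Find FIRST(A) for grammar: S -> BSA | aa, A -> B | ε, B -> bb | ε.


Per alternative of A: FIRST(B) = {b, ε}; FIRST(ε) = {ε}
FIRST(A) = {b, ε}


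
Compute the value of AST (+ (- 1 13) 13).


Evaluate inner: (- 1 13) = -12
Evaluate root: (+ -12 13) = 1
Result: 1


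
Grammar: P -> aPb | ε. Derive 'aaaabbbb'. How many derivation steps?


Derivation: P => aPb => aaPbb => aaaPbbb => aaaaPbbbb => aaaabbbb
Steps: 5


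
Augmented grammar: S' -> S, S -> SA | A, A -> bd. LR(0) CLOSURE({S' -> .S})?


Start: S' -> .S
For each item with dot before a nonterminal B, add B -> .γ for every B-production
Closure: [S' -> .S, S -> .SA, S -> .A, A -> .bd]


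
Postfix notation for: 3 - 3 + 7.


Left to right (same or higher precedence on left)
Postfix: 3 3 - 7 +


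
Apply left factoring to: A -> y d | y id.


Common prefix: 'y'
Factored: A -> y A', A' -> d | id


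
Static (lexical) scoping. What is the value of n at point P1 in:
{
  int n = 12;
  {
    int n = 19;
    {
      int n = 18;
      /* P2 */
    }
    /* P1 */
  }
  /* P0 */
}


n declared in the same block as P1
n = 19


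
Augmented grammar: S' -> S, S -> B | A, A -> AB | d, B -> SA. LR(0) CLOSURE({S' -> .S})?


Start: S' -> .S
For each item with dot before a nonterminal B, add B -> .γ for every B-production
Closure: [S' -> .S, S -> .B, S -> .A, B -> .SA, A -> .AB, A -> .d]


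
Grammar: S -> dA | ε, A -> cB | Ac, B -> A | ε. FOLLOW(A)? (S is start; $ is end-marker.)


$ ∈ FOLLOW(S). For each A -> αBβ: add FIRST(β)\{ε} to FOLLOW(B); if β nullable, add FOLLOW(A).
FOLLOW(A) = {$, c}


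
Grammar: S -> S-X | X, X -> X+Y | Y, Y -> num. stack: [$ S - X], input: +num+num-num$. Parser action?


'+' can extend X; shift to build X -> X+Y
Action: shift


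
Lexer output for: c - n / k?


Scan left to right, longest-match per lexeme
Tokens: ID(c), OP(-), ID(n), OP(/), ID(k)


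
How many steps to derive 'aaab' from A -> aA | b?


Derivation: A => aA => aaA => aaaA => aaab
Steps: 4


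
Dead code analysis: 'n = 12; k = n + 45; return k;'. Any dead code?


n is read by k's definition; k is returned
No dead code


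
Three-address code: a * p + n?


Break into single-operator statements:
t1 = a * p
t2 = t1 + n


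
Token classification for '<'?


Pattern: operator symbol
Type: OPERATOR


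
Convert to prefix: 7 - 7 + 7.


left-to-right (same/higher precedence on left): tree is (+ (- 7 7) 7)
Prefix: + - 7 7 7


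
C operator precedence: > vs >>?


'>>' is shift (level 8); '>' is relational (level 7)
Higher level binds tighter
'>>' has higher precedence than '>'


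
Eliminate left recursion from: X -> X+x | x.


Left-recursive alternatives: X+x; non-recursive: x
Introduce X': X -> xX', X' -> +xX' | ε


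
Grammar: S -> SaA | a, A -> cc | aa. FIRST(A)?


Per alternative of A: FIRST(cc) = {c}; FIRST(aa) = {a}
FIRST(A) = {a, c}


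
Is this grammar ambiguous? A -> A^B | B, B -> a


precedence layered via separate nonterminal B: deterministic
Unambiguous


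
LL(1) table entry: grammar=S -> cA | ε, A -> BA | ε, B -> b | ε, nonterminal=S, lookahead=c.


For [S, c]: 'c' ∈ FIRST(cA)
Entry: S -> cA


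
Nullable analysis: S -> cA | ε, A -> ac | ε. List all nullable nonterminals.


A nonterminal is nullable iff some alternative derives ε (directly, or every symbol in it is nullable)
Nullable: {A, S}


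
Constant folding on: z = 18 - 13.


18 - 13 = 5 at compile time
Optimized: z = 5


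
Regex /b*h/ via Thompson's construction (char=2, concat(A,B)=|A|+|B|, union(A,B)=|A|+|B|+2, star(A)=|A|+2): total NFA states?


Syntax tree has 2 char leaf(s), 0 union(s), 1 star(s)
chars contribute 2×2 = 4; each union adds +2; each star adds +2
Total: 4 + 0 + 2 = 6 states


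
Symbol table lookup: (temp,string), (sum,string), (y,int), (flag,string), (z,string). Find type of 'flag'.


Lookup 'flag' → type string


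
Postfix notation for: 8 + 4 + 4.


Left to right (same or higher precedence on left)
Postfix: 8 4 + 4 +


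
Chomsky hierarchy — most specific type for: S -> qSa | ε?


Single nonterminal LHS, but q^n a^n is not regular
Classification: Type 2 (Context-Free)


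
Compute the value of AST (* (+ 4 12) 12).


Evaluate inner: (+ 4 12) = 16
Evaluate root: (* 16 12) = 192
Result: 192


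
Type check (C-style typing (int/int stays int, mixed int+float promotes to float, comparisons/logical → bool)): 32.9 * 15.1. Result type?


Operand types: float * float
Rule: mixed int/float promotes to float; int/int stays int
Result type: float


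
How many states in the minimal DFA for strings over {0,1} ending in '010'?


Track the longest suffix of input matching a prefix of '010': 4 classes (prefixes of length 0..3)
Minimal DFA: 4 states


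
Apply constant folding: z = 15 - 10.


15 - 10 = 5 at compile time
Optimized: z = 5


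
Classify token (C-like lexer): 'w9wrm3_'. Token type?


Pattern: letter/underscore followed by alphanumerics, not a keyword
Type: IDENTIFIER


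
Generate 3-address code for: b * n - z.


Break into single-operator statements:
t1 = b * n
t2 = t1 - z


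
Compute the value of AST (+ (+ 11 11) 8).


Evaluate inner: (+ 11 11) = 22
Evaluate root: (+ 22 8) = 30
Result: 30


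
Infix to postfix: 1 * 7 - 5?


Left to right (same or higher precedence on left)
Postfix: 1 7 * 5 -


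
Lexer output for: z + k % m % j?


Scan left to right, longest-match per lexeme
Tokens: ID(z), OP(+), ID(k), OP(%), ID(m), OP(%), ID(j)


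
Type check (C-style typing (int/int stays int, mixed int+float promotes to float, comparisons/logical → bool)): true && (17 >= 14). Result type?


Operand types: bool && bool
Rule: logical operators take bool operands and yield bool
Result type: bool


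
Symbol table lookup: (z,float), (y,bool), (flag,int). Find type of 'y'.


Lookup 'y' → type bool


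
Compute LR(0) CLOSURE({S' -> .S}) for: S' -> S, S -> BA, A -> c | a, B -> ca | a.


Start: S' -> .S
For each item with dot before a nonterminal B, add B -> .γ for every B-production
Closure: [S' -> .S, S -> .BA, B -> .ca, B -> .a]


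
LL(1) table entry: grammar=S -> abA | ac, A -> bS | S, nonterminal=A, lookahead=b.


For [A, b]: 'b' ∈ FIRST(bS)
Entry: A -> bS


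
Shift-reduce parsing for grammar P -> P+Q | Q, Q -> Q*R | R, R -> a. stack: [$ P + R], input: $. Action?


'R' (not preceded by Q*) is the handle for Q -> R
Action: reduce (Q -> R)


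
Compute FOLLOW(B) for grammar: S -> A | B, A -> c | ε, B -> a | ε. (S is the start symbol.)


$ ∈ FOLLOW(S). For each A -> αBβ: add FIRST(β)\{ε} to FOLLOW(B); if β nullable, add FOLLOW(A).
FOLLOW(B) = {$}


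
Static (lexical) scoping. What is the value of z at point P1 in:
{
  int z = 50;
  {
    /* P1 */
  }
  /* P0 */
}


P1's block does not declare z; resolves to the enclosing declaration at depth 0
z = 50


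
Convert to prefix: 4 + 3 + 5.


left-to-right (same/higher precedence on left): tree is (+ (+ 4 3) 5)
Prefix: + + 4 3 5


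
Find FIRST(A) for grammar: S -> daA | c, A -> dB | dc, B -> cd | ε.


Per alternative of A: FIRST(dB) = {d}; FIRST(dc) = {d}
FIRST(A) = {d}


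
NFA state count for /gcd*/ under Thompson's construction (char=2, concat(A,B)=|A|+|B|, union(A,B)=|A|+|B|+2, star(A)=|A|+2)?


Syntax tree has 3 char leaf(s), 0 union(s), 1 star(s)
chars contribute 3×2 = 6; each union adds +2; each star adds +2
Total: 6 + 0 + 2 = 8 states


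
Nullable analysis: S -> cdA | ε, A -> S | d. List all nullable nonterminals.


A nonterminal is nullable iff some alternative derives ε (directly, or every symbol in it is nullable)
Nullable: {A, S}


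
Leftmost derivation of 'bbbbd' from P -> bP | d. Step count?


Derivation: P => bP => bbP => bbbP => bbbbP => bbbbd
Steps: 5


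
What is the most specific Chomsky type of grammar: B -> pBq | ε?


Single nonterminal LHS, but p^n q^n is not regular
Classification: Type 2 (Context-Free)


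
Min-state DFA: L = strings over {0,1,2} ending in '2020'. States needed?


Track the longest suffix of input matching a prefix of '2020': 5 classes (prefixes of length 0..4)
Minimal DFA: 5 states


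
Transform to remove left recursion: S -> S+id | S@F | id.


Left-recursive alternatives: S+id, S@F; non-recursive: id
Introduce S': S -> idS', S' -> +idS' | @FS' | ε


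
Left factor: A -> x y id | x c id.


Common prefix: 'x'
Factored: A -> x A', A' -> y id | c id


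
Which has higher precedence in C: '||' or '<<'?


'<<' is shift (level 8); '||' is logical OR (level 1)
Higher level binds tighter
'<<' has higher precedence than '||'


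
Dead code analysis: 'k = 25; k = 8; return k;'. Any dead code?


first assignment to k is overwritten before any read
Dead: 'k = 25'


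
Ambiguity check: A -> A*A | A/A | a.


'a*a/a' has two parse trees (no precedence encoded between * and /)
Ambiguous


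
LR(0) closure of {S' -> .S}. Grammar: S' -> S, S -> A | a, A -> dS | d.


Start: S' -> .S
For each item with dot before a nonterminal B, add B -> .γ for every B-production
Closure: [S' -> .S, S -> .A, S -> .a, A -> .dS, A -> .d]


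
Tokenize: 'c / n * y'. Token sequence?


Scan left to right, longest-match per lexeme
Tokens: ID(c), OP(/), ID(n), OP(*), ID(y)


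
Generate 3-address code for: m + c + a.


Break into single-operator statements:
t1 = m + c
t2 = t1 + a


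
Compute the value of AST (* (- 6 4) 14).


Evaluate inner: (- 6 4) = 2
Evaluate root: (* 2 14) = 28
Result: 28


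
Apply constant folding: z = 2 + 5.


2 + 5 = 7 at compile time
Optimized: z = 7


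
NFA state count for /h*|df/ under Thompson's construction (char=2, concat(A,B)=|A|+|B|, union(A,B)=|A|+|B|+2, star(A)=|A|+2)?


Syntax tree has 3 char leaf(s), 1 union(s), 1 star(s)
chars contribute 3×2 = 6; each union adds +2; each star adds +2
Total: 6 + 2 + 2 = 10 states


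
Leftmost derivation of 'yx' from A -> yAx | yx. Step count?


Derivation: A => yx
Steps: 1


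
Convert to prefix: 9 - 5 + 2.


left-to-right (same/higher precedence on left): tree is (+ (- 9 5) 2)
Prefix: + - 9 5 2


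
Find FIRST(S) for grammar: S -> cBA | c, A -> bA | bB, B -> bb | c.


Per alternative of S: FIRST(cBA) = {c}; FIRST(c) = {c}
FIRST(S) = {c}


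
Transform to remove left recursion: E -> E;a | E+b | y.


Left-recursive alternatives: E;a, E+b; non-recursive: y
Introduce E': E -> yE', E' -> ;aE' | +bE' | ε


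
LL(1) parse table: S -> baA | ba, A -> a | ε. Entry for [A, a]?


For [A, a]: 'a' ∈ FIRST(a)
Entry: A -> a


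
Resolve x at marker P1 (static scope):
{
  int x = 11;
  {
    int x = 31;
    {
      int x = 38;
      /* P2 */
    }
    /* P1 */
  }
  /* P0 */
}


x declared in the same block as P1
x = 31


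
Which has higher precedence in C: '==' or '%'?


'%' is multiplicative (level 10); '==' is equality (level 6)
Higher level binds tighter
'%' has higher precedence than '=='


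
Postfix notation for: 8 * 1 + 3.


Left to right (same or higher precedence on left)
Postfix: 8 1 * 3 +


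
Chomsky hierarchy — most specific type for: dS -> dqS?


LHS has context (more than one symbol) and |LHS| ≤ |RHS|
Classification: Type 1 (Context-Sensitive)


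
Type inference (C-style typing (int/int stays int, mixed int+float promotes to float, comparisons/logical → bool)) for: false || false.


Operand types: bool || bool
Rule: logical operators take bool operands and yield bool
Result type: bool


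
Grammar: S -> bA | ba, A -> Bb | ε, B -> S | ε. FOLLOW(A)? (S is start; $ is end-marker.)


$ ∈ FOLLOW(S). For each A -> αBβ: add FIRST(β)\{ε} to FOLLOW(B); if β nullable, add FOLLOW(A).
FOLLOW(A) = {$, b}


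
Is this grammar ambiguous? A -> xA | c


right-linear, alternatives start with distinct terminals 'x' vs 'c': unique leftmost derivation
Unambiguous


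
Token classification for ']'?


Pattern: delimiter/punctuation
Type: PUNCTUATION


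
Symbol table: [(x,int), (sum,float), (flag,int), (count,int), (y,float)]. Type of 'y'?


Lookup 'y' → type float


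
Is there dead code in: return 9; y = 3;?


statement follows a return and is unreachable
Dead: 'y = 3'


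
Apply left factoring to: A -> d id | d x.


Common prefix: 'd'
Factored: A -> d A', A' -> id | x


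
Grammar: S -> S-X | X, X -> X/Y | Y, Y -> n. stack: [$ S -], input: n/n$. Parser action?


no handle ('S-' is not any RHS); shift 'n'
Action: shift


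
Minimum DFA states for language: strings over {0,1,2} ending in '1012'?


Track the longest suffix of input matching a prefix of '1012': 5 classes (prefixes of length 0..4)
Minimal DFA: 5 states


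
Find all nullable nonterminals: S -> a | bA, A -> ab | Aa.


A nonterminal is nullable iff some alternative derives ε (directly, or every symbol in it is nullable)
Nullable: {}


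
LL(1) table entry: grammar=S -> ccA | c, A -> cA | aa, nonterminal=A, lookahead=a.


For [A, a]: 'a' ∈ FIRST(aa)
Entry: A -> aa


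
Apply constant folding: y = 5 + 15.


5 + 15 = 20 at compile time
Optimized: y = 20


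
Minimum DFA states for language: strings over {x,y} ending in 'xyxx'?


Track the longest suffix of input matching a prefix of 'xyxx': 5 classes (prefixes of length 0..4)
Minimal DFA: 5 states


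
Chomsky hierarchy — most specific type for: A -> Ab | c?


Left-linear: every RHS is a terminal or one nonterminal followed by a terminal
Classification: Type 3 (Regular)


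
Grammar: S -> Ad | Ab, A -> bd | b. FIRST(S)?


Per alternative of S: FIRST(Ad) = {b}; FIRST(Ab) = {b}
FIRST(S) = {b}


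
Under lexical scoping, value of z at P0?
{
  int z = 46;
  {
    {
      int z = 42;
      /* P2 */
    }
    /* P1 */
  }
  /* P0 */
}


z declared in the same block as P0
z = 46


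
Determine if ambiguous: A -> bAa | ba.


balanced b^n…a^n: each string has a unique parse
Unambiguous


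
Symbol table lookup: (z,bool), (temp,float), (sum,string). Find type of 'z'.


Lookup 'z' → type bool


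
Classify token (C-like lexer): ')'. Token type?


Pattern: delimiter/punctuation
Type: PUNCTUATION


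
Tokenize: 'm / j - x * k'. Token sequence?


Scan left to right, longest-match per lexeme
Tokens: ID(m), OP(/), ID(j), OP(-), ID(x), OP(*), ID(k)


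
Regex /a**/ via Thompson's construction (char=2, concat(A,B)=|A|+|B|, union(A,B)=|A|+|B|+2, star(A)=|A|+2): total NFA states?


Syntax tree has 1 char leaf(s), 0 union(s), 2 star(s)
chars contribute 1×2 = 2; each union adds +2; each star adds +2
Total: 2 + 0 + 4 = 6 states


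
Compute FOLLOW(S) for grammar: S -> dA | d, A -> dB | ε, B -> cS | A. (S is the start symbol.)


$ ∈ FOLLOW(S). For each A -> αBβ: add FIRST(β)\{ε} to FOLLOW(B); if β nullable, add FOLLOW(A).
FOLLOW(S) = {$}


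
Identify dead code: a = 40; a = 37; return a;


first assignment to a is overwritten before any read
Dead: 'a = 40'


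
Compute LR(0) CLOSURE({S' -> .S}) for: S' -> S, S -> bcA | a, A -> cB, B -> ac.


Start: S' -> .S
For each item with dot before a nonterminal B, add B -> .γ for every B-production
Closure: [S' -> .S, S -> .bcA, S -> .a]


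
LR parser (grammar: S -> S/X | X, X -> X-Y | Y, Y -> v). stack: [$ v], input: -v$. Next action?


'v' on top is the handle for Y -> v
Action: reduce (Y -> v)


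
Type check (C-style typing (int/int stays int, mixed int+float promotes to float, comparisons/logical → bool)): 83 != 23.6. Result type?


Operand types: int != float
Rule: comparison yields bool
Result type: bool


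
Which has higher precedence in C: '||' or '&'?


'&' is bitwise AND (level 5); '||' is logical OR (level 1)
Higher level binds tighter
'&' has higher precedence than '||'


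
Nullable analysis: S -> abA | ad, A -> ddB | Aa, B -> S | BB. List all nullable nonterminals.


A nonterminal is nullable iff some alternative derives ε (directly, or every symbol in it is nullable)
Nullable: {}


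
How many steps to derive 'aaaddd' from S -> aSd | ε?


Derivation: S => aSd => aaSdd => aaaSddd => aaaddd
Steps: 4


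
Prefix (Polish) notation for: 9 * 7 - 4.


left-to-right (same/higher precedence on left): tree is (- (* 9 7) 4)
Prefix: - * 9 7 4


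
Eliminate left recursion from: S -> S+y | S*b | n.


Left-recursive alternatives: S+y, S*b; non-recursive: n
Introduce S': S -> nS', S' -> +yS' | *bS' | ε


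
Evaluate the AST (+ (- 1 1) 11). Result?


Evaluate inner: (- 1 1) = 0
Evaluate root: (+ 0 11) = 11
Result: 11


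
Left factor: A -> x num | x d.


Common prefix: 'x'
Factored: A -> x A', A' -> num | d


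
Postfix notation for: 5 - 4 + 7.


Left to right (same or higher precedence on left)
Postfix: 5 4 - 7 +


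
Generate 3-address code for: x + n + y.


Break into single-operator statements:
t1 = x + n
t2 = t1 + y


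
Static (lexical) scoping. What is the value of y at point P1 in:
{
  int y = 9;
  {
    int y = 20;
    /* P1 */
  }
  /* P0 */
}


y declared in the same block as P1
y = 20


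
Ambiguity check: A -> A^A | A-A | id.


'id^id-id' has two parse trees (no precedence encoded between ^ and -)
Ambiguous


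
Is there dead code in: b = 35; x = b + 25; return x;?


b is read by x's definition; x is returned
No dead code


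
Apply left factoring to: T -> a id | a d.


Common prefix: 'a'
Factored: T -> a T', T' -> id | d


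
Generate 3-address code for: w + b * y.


Break into single-operator statements:
t1 = b * y
t2 = w + t1


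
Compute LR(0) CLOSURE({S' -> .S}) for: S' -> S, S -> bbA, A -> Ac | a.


Start: S' -> .S
For each item with dot before a nonterminal B, add B -> .γ for every B-production
Closure: [S' -> .S, S -> .bbA]


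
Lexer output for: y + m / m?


Scan left to right, longest-match per lexeme
Tokens: ID(y), OP(+), ID(m), OP(/), ID(m)


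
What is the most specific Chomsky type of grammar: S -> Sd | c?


Left-linear: every RHS is a terminal or one nonterminal followed by a terminal
Classification: Type 3 (Regular)


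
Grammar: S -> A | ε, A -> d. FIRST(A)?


Per alternative of A: FIRST(d) = {d}
FIRST(A) = {d}


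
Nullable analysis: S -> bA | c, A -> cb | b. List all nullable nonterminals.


A nonterminal is nullable iff some alternative derives ε (directly, or every symbol in it is nullable)
Nullable: {}


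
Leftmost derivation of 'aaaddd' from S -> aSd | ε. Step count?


Derivation: S => aSd => aaSdd => aaaSddd => aaaddd
Steps: 4


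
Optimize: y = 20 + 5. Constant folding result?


20 + 5 = 25 at compile time
Optimized: y = 25


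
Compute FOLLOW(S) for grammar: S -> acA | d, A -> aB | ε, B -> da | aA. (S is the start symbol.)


$ ∈ FOLLOW(S). For each A -> αBβ: add FIRST(β)\{ε} to FOLLOW(B); if β nullable, add FOLLOW(A).
FOLLOW(S) = {$}


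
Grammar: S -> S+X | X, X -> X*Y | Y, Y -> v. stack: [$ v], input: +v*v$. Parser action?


'v' on top is the handle for Y -> v
Action: reduce (Y -> v)


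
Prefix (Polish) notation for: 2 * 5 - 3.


left-to-right (same/higher precedence on left): tree is (- (* 2 5) 3)
Prefix: - * 2 5 3


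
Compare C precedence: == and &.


'==' is equality (level 6); '&' is bitwise AND (level 5)
Higher level binds tighter
'==' has higher precedence than '&'


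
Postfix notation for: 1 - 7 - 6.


Left to right (same or higher precedence on left)
Postfix: 1 7 - 6 -


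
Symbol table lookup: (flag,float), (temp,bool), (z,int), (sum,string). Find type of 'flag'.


Lookup 'flag' → type float


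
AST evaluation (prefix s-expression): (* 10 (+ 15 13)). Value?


Evaluate inner: (+ 15 13) = 28
Evaluate root: (* 10 28) = 280
Result: 280


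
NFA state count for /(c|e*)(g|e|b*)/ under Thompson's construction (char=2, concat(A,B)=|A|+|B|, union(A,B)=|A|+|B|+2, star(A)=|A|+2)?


Syntax tree has 5 char leaf(s), 3 union(s), 2 star(s)
chars contribute 5×2 = 10; each union adds +2; each star adds +2
Total: 10 + 6 + 4 = 20 states


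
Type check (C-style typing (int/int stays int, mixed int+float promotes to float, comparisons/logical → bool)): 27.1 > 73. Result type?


Operand types: float > int
Rule: comparison yields bool
Result type: bool


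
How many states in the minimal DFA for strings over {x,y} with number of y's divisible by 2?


Track (count of y) mod 2: states 0..1, accept at 0
Minimal DFA: 2 states


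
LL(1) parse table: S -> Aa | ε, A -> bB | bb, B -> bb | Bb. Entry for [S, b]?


For [S, b]: 'b' ∈ FIRST(Aa)
Entry: S -> Aa


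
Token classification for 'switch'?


Pattern: reserved word
Type: KEYWORD


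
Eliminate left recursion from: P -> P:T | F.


Left-recursive alternatives: P:T; non-recursive: F
Introduce P': P -> FP', P' -> :TP' | ε


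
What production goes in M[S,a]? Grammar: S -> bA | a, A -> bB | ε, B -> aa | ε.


For [S, a]: 'a' ∈ FIRST(a)
Entry: S -> a


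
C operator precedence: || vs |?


'|' is bitwise OR (level 3); '||' is logical OR (level 1)
Higher level binds tighter
'|' has higher precedence than '||'


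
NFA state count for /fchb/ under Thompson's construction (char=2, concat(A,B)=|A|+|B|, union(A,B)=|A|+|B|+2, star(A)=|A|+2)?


Syntax tree has 4 char leaf(s), 0 union(s), 0 star(s)
chars contribute 4×2 = 8; each union adds +2; each star adds +2
Total: 8 + 0 + 0 = 8 states


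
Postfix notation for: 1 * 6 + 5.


Left to right (same or higher precedence on left)
Postfix: 1 6 * 5 +


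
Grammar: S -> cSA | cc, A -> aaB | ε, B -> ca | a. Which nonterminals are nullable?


A nonterminal is nullable iff some alternative derives ε (directly, or every symbol in it is nullable)
Nullable: {A}


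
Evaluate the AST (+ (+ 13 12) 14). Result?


Evaluate inner: (+ 13 12) = 25
Evaluate root: (+ 25 14) = 39
Result: 39


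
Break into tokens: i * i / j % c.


Scan left to right, longest-match per lexeme
Tokens: ID(i), OP(*), ID(i), OP(/), ID(j), OP(%), ID(c)


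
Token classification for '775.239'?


Pattern: digits with a decimal point
Type: FLOAT_LITERAL


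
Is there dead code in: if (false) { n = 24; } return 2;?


condition is constant false, so the whole block is unreachable
Dead: 'if (false) { n = 24; }'


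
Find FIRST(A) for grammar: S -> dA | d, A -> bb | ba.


Per alternative of A: FIRST(bb) = {b}; FIRST(ba) = {b}
FIRST(A) = {b}


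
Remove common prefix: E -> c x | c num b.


Common prefix: 'c'
Factored: E -> c E', E' -> x | num b


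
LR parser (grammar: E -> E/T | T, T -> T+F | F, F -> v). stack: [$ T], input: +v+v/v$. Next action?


shift '+' to continue T -> T+F
Action: shift


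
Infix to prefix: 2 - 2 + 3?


left-to-right (same/higher precedence on left): tree is (+ (- 2 2) 3)
Prefix: + - 2 2 3


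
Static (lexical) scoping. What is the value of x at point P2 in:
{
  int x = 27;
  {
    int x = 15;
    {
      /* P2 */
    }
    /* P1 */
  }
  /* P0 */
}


P2's block does not declare x; resolves to the enclosing declaration at depth 1
x = 15


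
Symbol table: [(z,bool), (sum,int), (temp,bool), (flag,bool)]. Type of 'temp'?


Lookup 'temp' → type bool


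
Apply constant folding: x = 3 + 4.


3 + 4 = 7 at compile time
Optimized: x = 7


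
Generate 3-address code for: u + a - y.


Break into single-operator statements:
t1 = u + a
t2 = t1 - y


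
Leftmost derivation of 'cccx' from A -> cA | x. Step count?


Derivation: A => cA => ccA => cccA => cccx
Steps: 4


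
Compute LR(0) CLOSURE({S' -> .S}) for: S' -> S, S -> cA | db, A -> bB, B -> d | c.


Start: S' -> .S
For each item with dot before a nonterminal B, add B -> .γ for every B-production
Closure: [S' -> .S, S -> .cA, S -> .db]


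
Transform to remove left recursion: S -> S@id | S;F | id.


Left-recursive alternatives: S@id, S;F; non-recursive: id
Introduce S': S -> idS', S' -> @idS' | ;FS' | ε


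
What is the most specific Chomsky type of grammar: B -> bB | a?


Right-linear: every RHS is a terminal or a terminal followed by one nonterminal
Classification: Type 3 (Regular)


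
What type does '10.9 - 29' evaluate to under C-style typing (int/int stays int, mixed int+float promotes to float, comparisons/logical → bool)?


Operand types: float - int
Rule: mixed int/float promotes to float; int/int stays int
Result type: float


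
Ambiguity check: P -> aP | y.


right-linear, alternatives start with distinct terminals 'a' vs 'y': unique leftmost derivation
Unambiguous


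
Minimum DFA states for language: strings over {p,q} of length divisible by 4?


Track length mod 4: states 0..3, accept at 0
Minimal DFA: 4 states


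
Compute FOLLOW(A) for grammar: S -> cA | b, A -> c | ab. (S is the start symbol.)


$ ∈ FOLLOW(S). For each A -> αBβ: add FIRST(β)\{ε} to FOLLOW(B); if β nullable, add FOLLOW(A).
FOLLOW(A) = {$}


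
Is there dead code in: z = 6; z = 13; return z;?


first assignment to z is overwritten before any read
Dead: 'z = 6'


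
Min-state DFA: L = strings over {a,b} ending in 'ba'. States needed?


Track the longest suffix of input matching a prefix of 'ba': 3 classes (prefixes of length 0..2)
Minimal DFA: 3 states


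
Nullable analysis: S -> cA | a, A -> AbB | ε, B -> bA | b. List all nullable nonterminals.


A nonterminal is nullable iff some alternative derives ε (directly, or every symbol in it is nullable)
Nullable: {A}


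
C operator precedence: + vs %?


'%' is multiplicative (level 10); '+' is additive (level 9)
Higher level binds tighter
'%' has higher precedence than '+'


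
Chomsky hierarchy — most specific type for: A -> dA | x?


Right-linear: every RHS is a terminal or a terminal followed by one nonterminal
Classification: Type 3 (Regular)


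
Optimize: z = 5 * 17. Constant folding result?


5 * 17 = 85 at compile time
Optimized: z = 85


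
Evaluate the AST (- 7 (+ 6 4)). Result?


Evaluate inner: (+ 6 4) = 10
Evaluate root: (- 7 10) = -3
Result: -3


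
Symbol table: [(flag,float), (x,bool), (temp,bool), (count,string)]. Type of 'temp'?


Lookup 'temp' → type bool


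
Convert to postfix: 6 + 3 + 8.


Left to right (same or higher precedence on left)
Postfix: 6 3 + 8 +


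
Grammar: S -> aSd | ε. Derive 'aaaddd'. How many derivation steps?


Derivation: S => aSd => aaSdd => aaaSddd => aaaddd
Steps: 4


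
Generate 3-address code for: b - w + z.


Break into single-operator statements:
t1 = b - w
t2 = t1 + z


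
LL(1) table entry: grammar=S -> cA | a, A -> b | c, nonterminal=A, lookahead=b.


For [A, b]: 'b' ∈ FIRST(b)
Entry: A -> b


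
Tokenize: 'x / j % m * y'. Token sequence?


Scan left to right, longest-match per lexeme
Tokens: ID(x), OP(/), ID(j), OP(%), ID(m), OP(*), ID(y)


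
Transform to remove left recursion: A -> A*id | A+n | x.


Left-recursive alternatives: A*id, A+n; non-recursive: x
Introduce A': A -> xA', A' -> *idA' | +nA' | ε


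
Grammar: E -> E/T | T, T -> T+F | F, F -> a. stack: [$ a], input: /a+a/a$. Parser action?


'a' on top is the handle for F -> a
Action: reduce (F -> a)


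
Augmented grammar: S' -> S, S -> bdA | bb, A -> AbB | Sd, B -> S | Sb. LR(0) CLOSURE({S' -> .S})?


Start: S' -> .S
For each item with dot before a nonterminal B, add B -> .γ for every B-production
Closure: [S' -> .S, S -> .bdA, S -> .bb]


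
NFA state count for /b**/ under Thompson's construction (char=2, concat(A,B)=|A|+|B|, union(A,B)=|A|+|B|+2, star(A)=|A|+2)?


Syntax tree has 1 char leaf(s), 0 union(s), 2 star(s)
chars contribute 1×2 = 2; each union adds +2; each star adds +2
Total: 2 + 0 + 4 = 6 states


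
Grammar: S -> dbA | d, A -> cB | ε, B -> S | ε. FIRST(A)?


Per alternative of A: FIRST(cB) = {c}; FIRST(ε) = {ε}
FIRST(A) = {c, ε}


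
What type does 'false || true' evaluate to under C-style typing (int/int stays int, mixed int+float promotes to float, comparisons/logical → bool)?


Operand types: bool || bool
Rule: logical operators take bool operands and yield bool
Result type: bool
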